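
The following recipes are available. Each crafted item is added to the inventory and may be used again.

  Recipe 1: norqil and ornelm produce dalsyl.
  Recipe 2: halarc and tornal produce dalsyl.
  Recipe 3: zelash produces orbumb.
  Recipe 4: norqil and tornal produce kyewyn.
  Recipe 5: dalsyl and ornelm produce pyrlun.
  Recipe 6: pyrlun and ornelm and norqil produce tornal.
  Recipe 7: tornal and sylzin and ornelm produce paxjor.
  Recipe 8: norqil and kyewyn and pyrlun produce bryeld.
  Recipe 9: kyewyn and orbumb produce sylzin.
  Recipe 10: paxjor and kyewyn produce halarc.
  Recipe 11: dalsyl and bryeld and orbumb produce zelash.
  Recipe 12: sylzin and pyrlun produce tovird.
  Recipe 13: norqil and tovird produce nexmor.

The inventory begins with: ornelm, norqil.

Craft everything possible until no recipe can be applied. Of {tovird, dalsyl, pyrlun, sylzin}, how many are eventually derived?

2

Using Recipe 1, norqil and ornelm make dalsyl.
Using Recipe 5, dalsyl and ornelm make pyrlun.
tovird would need sylzin and pyrlun (Recipe 12), but sylzin is never obtained.
dalsyl: reached.
pyrlun: reached.
sylzin would need kyewyn and orbumb (Recipe 9), but orbumb is never obtained.
Reached: dalsyl and pyrlun — 2 of the 4.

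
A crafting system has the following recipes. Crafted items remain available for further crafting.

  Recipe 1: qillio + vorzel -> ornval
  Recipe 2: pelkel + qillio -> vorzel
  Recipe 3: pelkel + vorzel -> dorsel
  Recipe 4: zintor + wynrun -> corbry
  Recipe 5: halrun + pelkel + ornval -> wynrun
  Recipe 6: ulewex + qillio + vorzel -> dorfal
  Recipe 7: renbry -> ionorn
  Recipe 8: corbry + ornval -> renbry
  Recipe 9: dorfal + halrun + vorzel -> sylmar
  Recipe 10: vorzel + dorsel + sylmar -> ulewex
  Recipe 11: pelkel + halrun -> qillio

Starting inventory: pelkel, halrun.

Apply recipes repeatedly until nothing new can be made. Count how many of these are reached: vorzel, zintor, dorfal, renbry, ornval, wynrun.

pelkel + halrun -> qillio (Recipe 11).
Using Recipe 2, pelkel and qillio make vorzel.
Using Recipe 1, qillio and vorzel make ornval.
Using Recipe 5, halrun, pelkel, and ornval make wynrun.
vorzel: reached.
No rule produces zintor, and it is not given.
dorfal would need ulewex, qillio, and vorzel (Recipe 6), but ulewex is never obtained.
renbry would need corbry and ornval (Recipe 8), but corbry is never obtained.
ornval: reached.
wynrun: reached.
Reached: vorzel, ornval, and wynrun — 3 of the 6.

3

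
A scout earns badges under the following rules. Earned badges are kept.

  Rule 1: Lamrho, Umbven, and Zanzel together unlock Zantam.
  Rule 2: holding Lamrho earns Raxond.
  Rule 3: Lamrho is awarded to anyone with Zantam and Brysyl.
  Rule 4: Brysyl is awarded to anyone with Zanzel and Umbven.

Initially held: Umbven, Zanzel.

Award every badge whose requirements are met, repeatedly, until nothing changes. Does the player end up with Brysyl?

Yes

With Zanzel and Umbven, Brysyl is earned (Rule 4).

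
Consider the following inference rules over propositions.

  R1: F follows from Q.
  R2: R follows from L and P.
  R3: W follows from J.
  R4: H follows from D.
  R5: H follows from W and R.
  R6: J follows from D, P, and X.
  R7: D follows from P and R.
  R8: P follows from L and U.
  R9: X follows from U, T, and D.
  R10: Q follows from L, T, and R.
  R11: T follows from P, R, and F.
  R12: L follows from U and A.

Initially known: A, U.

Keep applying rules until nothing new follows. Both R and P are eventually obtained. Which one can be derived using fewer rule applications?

P

P: From U and A, R12 gives L. L and U hold, so P follows (R8). [2 rule applications]
R: From U and A, R12 gives L. From L and U, R8 gives P. L and P hold, so R follows (R2). [3 rule applications]
P needs fewer.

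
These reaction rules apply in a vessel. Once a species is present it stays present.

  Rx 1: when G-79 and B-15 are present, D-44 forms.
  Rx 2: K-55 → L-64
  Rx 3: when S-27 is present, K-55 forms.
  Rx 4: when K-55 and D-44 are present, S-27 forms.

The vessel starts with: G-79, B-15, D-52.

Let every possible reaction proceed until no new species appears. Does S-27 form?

No

S-27 would need K-55 and D-44 (Rx 4), but K-55 never forms.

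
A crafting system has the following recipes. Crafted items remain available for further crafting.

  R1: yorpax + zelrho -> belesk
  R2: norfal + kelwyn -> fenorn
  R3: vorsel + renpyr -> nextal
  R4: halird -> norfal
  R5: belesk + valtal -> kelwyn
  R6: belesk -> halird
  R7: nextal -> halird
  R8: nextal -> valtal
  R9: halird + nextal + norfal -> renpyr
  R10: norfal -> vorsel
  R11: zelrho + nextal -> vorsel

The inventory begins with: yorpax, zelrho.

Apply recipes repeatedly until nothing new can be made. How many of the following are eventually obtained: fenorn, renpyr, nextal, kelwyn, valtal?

0

fenorn would need norfal and kelwyn (R2), but kelwyn is never obtained.
renpyr would need halird, nextal, and norfal (R9), but nextal is never obtained.
nextal would need vorsel and renpyr (R3), but renpyr is never obtained.
kelwyn would need belesk and valtal (R5), but valtal is never obtained.
valtal would need nextal (R8), but nextal is never obtained.
None of the 5 are reached.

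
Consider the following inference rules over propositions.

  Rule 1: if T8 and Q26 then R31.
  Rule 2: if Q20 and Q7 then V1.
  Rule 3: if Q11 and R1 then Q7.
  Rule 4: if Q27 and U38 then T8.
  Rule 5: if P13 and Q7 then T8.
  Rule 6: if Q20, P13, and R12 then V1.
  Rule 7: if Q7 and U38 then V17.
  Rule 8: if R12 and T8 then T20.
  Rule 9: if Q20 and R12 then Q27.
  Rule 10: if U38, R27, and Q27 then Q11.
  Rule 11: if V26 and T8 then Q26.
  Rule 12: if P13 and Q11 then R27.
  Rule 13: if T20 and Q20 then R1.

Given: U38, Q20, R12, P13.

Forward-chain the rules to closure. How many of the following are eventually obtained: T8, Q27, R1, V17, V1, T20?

Q20 and R12 hold, so Q27 follows (Rule 9).
From Q20, P13, and R12, Rule 6 gives V1.
Q27 and U38 hold, so T8 follows (Rule 4).
R12 and T8 hold, so T20 follows (Rule 8).
T20 and Q20 hold, so R1 follows (Rule 13).
T8: reached.
Q27: reached.
R1: reached.
V17 would need Q7 and U38 (Rule 7), but Q7 is never established.
V1: reached.
T20: reached.
Reached: T8, Q27, R1, V1, and T20 — 5 of the 6.

5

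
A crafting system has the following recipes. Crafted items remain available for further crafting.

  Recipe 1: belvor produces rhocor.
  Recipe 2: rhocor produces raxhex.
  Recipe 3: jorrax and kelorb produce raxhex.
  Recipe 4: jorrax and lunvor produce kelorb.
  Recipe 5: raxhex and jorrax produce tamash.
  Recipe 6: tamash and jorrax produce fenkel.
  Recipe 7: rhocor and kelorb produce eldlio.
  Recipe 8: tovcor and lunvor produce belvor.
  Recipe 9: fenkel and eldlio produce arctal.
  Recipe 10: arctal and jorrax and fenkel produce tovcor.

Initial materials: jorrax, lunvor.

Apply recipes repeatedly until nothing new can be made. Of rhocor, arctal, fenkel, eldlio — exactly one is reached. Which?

fenkel

jorrax and lunvor → kelorb (Recipe 4).
Using Recipe 3, jorrax and kelorb make raxhex.
Using Recipe 5, raxhex and jorrax make tamash.
Using Recipe 6, tamash and jorrax make fenkel.
eldlio would need rhocor and kelorb (Recipe 7), but rhocor is never obtained. rhocor would need belvor (Recipe 1), but belvor is never obtained. arctal would need fenkel and eldlio (Recipe 9), but eldlio is never obtained.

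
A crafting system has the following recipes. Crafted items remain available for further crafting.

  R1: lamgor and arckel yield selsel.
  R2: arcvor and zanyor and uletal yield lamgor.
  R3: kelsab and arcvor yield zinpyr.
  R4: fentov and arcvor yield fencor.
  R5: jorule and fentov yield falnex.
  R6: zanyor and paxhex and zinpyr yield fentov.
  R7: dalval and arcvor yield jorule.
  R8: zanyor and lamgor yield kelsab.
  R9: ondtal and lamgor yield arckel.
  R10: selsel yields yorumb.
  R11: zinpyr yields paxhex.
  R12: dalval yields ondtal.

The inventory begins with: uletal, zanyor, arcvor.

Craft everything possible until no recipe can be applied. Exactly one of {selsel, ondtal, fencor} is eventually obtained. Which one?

fencor

Using R2, arcvor, zanyor, and uletal make lamgor.
Using R8, zanyor and lamgor make kelsab.
Using R3, kelsab and arcvor make zinpyr.
zinpyr → paxhex (R11).
Using R6, zanyor, paxhex, and zinpyr make fentov.
Using R4, fentov and arcvor make fencor.
selsel would need lamgor and arckel (R1), but arckel is never obtained. ondtal would need dalval (R12), but dalval is never obtained.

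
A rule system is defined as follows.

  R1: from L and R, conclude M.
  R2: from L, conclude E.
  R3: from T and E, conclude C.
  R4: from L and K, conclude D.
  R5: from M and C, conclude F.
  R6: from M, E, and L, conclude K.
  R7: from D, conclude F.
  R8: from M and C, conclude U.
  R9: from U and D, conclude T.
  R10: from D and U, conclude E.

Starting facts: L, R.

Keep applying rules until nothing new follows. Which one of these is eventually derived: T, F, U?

F

From L and R, R1 gives M.
From L, R2 gives E.
From M, E, and L, R6 gives K.
L and K hold, so D follows (R4).
From D, R7 gives F.
T would need U and D (R9), but U is never established. U would need M and C (R8), but C is never established.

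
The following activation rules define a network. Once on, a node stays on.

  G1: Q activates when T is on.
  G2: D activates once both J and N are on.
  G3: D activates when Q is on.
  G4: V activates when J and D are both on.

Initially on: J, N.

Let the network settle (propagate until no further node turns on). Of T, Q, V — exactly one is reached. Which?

V

G2: J and N on → D on.
J and D are on, so V activates (G4).
Q would need T (G1), but T never turns on. No rule produces T, and it is not given.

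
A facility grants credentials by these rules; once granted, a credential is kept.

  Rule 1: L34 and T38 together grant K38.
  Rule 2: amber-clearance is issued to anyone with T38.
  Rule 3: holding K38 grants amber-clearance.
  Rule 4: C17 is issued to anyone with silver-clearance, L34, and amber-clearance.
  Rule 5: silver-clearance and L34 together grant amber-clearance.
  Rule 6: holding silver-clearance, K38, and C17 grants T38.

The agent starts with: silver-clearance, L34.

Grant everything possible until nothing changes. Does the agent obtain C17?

Yes

Holding silver-clearance and L34 grants amber-clearance (Rule 5).
Holding silver-clearance, L34, and amber-clearance grants C17 (Rule 4).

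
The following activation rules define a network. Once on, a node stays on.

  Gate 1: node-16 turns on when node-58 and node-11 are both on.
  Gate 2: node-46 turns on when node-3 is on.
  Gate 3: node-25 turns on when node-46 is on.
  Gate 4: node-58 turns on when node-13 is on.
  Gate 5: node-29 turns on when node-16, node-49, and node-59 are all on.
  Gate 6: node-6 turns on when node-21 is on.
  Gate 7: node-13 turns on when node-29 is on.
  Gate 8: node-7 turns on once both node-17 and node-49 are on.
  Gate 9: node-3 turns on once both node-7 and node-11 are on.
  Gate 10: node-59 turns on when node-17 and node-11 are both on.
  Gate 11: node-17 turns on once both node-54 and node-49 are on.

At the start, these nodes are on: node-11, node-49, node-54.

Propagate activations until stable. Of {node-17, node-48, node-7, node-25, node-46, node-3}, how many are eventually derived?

5

Gate 11: node-54 and node-49 on → node-17 on.
Gate 8: node-17 and node-49 on → node-7 on.
Gate 9: node-7 and node-11 on → node-3 on.
node-3 is on, so node-46 turns on (Gate 2).
node-46 is on, so node-25 turns on (Gate 3).
node-17: reached.
No rule produces node-48, and it is not given.
node-7: reached.
node-25: reached.
node-46: reached.
node-3: reached.
Reached: node-17, node-7, node-25, node-46, and node-3 — 5 of the 6.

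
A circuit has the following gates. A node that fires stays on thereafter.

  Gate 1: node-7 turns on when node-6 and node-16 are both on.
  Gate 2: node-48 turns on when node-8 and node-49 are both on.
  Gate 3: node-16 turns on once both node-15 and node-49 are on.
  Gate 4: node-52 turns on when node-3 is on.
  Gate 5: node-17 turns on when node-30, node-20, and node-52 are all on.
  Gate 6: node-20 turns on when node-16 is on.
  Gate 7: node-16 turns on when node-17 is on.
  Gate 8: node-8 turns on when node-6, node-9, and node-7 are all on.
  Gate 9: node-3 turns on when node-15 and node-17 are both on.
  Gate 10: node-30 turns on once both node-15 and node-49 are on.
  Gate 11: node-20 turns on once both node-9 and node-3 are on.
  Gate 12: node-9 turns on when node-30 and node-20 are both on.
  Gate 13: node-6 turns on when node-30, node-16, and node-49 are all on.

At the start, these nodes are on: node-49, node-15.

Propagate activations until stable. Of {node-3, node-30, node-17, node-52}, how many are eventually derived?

Gate 10: node-15 and node-49 on → node-30 on.
node-3 would need node-15 and node-17 (Gate 9), but node-17 never turns on.
node-30: reached.
node-17 would need node-30, node-20, and node-52 (Gate 5), but node-52 never turns on.
node-52 would need node-3 (Gate 4), but node-3 never turns on.
Reached: node-30 — 1 of the 4.

1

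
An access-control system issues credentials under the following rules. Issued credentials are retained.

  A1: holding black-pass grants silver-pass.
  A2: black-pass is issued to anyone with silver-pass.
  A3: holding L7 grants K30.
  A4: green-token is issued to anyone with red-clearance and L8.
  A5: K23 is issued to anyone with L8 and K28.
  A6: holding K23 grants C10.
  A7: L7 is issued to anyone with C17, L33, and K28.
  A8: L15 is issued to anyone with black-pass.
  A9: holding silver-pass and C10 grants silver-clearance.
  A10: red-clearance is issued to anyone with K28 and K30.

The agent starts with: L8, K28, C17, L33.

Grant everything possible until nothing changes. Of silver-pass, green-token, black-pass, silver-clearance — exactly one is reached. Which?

Holding C17, L33, and K28 grants L7 (A7).
Holding L7 grants K30 (A3).
Holding K28 and K30 grants red-clearance (A10).
Holding red-clearance and L8 grants green-token (A4).
black-pass would need silver-pass (A2), but silver-pass is never granted. silver-clearance would need silver-pass and C10 (A9), but silver-pass is never granted. silver-pass would need black-pass (A1), but black-pass is never granted.

green-token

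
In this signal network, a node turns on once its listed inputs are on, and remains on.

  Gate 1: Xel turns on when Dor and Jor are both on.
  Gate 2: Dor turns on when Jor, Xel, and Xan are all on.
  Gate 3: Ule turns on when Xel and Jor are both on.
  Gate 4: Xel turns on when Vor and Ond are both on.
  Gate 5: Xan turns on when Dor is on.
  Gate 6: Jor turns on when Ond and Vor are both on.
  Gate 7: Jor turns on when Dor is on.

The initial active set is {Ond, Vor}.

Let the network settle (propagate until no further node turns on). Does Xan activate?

Xan would need Dor (Gate 5), but Dor never turns on.

No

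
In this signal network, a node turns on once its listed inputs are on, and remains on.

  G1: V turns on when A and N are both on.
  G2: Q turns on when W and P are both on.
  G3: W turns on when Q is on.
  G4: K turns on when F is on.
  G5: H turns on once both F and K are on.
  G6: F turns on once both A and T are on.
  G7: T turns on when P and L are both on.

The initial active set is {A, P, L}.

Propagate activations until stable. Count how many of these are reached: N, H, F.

2

P and L are on, so T turns on (G7).
G6: A and T on → F on.
G4: F on → K on.
G5: F and K on → H on.
No rule produces N, and it is not given.
H: reached.
F: reached.
Reached: H and F — 2 of the 3.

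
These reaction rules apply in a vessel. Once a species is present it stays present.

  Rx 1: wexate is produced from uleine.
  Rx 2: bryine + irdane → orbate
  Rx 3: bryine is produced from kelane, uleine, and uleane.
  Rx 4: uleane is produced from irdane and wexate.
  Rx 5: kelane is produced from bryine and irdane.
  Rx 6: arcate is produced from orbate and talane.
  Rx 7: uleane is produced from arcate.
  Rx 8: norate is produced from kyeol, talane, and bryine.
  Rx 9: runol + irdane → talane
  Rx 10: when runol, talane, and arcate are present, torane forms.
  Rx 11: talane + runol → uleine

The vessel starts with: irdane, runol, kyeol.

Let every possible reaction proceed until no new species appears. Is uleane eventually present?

runol and irdane present → talane forms (Rx 9).
talane and runol present → uleine forms (Rx 11).
uleine present → wexate forms (Rx 1).
irdane and wexate present → uleane forms (Rx 4).

Yes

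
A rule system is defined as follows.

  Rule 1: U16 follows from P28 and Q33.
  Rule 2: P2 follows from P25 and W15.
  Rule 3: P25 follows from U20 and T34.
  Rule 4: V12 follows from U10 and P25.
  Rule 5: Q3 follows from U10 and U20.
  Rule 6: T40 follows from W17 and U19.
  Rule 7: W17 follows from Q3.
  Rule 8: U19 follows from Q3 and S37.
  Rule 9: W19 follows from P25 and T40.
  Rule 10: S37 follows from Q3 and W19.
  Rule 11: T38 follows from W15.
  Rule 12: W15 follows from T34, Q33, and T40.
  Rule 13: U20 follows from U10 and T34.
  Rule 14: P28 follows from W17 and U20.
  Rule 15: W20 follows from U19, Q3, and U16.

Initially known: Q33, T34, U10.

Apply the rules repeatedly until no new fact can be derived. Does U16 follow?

U10 and T34 hold, so U20 follows (Rule 13).
From U10 and U20, Rule 5 gives Q3.
Q3 holds, so W17 follows (Rule 7).
W17 and U20 hold, so P28 follows (Rule 14).
From P28 and Q33, Rule 1 gives U16.

Yes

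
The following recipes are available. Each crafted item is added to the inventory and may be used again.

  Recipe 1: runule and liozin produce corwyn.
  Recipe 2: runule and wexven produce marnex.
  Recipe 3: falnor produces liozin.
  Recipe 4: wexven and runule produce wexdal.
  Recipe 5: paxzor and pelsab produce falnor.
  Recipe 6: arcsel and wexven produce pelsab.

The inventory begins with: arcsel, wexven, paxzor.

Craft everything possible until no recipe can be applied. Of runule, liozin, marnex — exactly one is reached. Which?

liozin

Using Recipe 6, arcsel and wexven make pelsab.
paxzor and pelsab → falnor (Recipe 5).
falnor → liozin (Recipe 3).
No rule produces runule, and it is not given. marnex would need runule and wexven (Recipe 2), but runule is never obtained.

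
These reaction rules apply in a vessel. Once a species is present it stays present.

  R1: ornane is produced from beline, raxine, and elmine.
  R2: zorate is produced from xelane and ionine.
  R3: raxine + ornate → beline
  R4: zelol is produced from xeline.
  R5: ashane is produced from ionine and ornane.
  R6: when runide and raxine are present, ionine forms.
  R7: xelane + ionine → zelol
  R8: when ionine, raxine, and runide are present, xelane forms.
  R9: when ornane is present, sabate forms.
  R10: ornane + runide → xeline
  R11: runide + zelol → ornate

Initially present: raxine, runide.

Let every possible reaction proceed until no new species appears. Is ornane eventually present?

ornane would need beline, raxine, and elmine (R1), but elmine never forms.

No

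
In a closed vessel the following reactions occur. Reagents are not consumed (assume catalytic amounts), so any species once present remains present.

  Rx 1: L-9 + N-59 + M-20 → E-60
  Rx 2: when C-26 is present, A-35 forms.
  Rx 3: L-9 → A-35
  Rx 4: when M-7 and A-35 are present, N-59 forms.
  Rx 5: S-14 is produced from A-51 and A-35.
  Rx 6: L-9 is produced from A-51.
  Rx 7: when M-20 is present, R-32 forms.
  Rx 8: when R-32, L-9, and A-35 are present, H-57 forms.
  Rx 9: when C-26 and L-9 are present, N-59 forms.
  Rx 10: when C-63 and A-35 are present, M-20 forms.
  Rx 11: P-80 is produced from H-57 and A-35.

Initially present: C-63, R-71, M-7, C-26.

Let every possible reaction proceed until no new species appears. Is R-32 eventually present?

Yes

C-26 present → A-35 forms (Rx 2).
C-63 and A-35 present → M-20 forms (Rx 10).
M-20 present → R-32 forms (Rx 7).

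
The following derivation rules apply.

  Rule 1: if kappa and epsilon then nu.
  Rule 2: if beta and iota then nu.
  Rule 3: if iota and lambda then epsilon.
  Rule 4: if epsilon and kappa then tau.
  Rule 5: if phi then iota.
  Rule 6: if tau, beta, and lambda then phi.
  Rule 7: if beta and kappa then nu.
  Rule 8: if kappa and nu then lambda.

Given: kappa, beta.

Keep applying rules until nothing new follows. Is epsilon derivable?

No

epsilon would need iota and lambda (Rule 3), but iota is never established.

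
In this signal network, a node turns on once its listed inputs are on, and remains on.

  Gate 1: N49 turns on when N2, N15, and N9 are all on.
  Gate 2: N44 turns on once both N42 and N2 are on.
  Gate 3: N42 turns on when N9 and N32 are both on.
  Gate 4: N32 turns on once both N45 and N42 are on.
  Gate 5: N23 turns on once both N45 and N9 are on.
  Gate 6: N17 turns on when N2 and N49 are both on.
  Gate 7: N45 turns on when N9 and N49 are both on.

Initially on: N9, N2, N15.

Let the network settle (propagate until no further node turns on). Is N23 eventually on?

Yes

Gate 1: N2, N15, and N9 on → N49 on.
Gate 7: N9 and N49 on → N45 on.
N45 and N9 are on, so N23 turns on (Gate 5).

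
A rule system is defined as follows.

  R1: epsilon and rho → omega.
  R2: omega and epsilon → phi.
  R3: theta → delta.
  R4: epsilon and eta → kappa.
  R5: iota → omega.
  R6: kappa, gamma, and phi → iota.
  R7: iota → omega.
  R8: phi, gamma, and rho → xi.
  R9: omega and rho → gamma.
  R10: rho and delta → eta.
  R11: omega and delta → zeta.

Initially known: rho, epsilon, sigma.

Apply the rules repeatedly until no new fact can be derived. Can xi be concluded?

From epsilon and rho, R1 gives omega.
omega and rho hold, so gamma follows (R9).
omega and epsilon hold, so phi follows (R2).
From phi, gamma, and rho, R8 gives xi.

Yes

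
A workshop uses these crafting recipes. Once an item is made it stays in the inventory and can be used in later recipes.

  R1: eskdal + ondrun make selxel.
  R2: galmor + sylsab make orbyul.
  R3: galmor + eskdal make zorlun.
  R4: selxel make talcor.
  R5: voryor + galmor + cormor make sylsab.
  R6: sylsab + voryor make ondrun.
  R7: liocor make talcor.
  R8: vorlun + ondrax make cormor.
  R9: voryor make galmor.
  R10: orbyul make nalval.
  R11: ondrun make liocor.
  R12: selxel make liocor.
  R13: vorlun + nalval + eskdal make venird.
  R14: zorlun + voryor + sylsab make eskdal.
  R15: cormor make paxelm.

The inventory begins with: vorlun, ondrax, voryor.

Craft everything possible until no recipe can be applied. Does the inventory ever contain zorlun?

zorlun would need galmor and eskdal (R3), but eskdal is never obtained.

No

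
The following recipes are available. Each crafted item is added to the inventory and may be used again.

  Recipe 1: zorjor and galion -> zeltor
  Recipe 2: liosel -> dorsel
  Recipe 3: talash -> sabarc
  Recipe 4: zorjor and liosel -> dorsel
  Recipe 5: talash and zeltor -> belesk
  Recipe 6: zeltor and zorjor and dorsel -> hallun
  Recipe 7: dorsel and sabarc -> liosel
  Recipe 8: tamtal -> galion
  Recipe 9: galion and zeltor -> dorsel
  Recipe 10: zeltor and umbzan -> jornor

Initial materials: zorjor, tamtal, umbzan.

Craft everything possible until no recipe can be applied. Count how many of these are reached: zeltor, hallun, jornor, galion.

4

Using Recipe 8, tamtal makes galion.
zorjor and galion -> zeltor (Recipe 1).
Using Recipe 10, zeltor and umbzan make jornor.
galion and zeltor -> dorsel (Recipe 9).
Using Recipe 6, zeltor, zorjor, and dorsel make hallun.
zeltor: reached.
hallun: reached.
jornor: reached.
galion: reached.
All 4 are reached.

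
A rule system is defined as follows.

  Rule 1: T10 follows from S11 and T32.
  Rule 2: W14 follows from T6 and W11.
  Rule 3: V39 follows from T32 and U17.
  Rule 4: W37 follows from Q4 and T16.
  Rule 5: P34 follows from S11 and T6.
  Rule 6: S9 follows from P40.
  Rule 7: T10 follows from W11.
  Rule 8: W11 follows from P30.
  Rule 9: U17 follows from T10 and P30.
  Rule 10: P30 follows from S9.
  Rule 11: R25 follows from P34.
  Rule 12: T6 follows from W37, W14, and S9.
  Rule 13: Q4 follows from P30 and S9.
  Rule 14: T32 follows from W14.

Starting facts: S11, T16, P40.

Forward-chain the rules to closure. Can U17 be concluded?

Yes

From P40, Rule 6 gives S9.
From S9, Rule 10 gives P30.
P30 holds, so W11 follows (Rule 8).
W11 holds, so T10 follows (Rule 7).
T10 and P30 hold, so U17 follows (Rule 9).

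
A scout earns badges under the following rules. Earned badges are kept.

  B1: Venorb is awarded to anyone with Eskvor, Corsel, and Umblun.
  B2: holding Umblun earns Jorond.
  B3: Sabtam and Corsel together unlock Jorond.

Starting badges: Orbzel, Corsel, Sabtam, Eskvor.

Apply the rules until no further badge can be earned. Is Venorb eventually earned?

No

Venorb would need Eskvor, Corsel, and Umblun (B1), but Umblun is never earned.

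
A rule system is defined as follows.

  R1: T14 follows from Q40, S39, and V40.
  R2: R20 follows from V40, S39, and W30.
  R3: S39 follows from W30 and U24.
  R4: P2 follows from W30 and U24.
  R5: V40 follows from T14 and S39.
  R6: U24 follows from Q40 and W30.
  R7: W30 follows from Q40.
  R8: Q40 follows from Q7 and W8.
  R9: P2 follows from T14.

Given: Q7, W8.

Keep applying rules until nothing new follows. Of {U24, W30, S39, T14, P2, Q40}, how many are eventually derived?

Q7 and W8 hold, so Q40 follows (R8).
From Q40, R7 gives W30.
Q40 and W30 hold, so U24 follows (R6).
From W30 and U24, R3 gives S39.
W30 and U24 hold, so P2 follows (R4).
U24: reached.
W30: reached.
S39: reached.
T14 would need Q40, S39, and V40 (R1), but V40 is never established.
P2: reached.
Q40: reached.
Reached: U24, W30, S39, P2, and Q40 — 5 of the 6.

5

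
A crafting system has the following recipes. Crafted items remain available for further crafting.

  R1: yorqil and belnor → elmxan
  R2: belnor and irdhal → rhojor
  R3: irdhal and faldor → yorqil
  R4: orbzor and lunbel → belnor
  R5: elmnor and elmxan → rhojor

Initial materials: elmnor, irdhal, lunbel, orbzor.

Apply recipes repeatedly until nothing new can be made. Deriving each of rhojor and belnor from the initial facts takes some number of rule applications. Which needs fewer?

belnor: Using R4, orbzor and lunbel make belnor. [1 rule application]
rhojor: orbzor and lunbel → belnor (R4). belnor and irdhal → rhojor (R2). [2 rule applications]
belnor needs fewer.

belnor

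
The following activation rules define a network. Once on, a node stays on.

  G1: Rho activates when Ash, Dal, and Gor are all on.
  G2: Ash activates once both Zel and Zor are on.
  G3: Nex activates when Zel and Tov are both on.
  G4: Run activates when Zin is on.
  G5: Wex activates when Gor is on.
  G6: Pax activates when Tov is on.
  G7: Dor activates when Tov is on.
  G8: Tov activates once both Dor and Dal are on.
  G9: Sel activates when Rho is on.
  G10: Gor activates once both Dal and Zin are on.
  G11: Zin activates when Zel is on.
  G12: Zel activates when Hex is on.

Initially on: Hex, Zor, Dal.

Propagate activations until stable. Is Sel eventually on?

Yes

G12: Hex on → Zel on.
G2: Zel and Zor on → Ash on.
Zel is on, so Zin activates (G11).
Dal and Zin are on, so Gor activates (G10).
Ash, Dal, and Gor are on, so Rho activates (G1).
Rho is on, so Sel activates (G9).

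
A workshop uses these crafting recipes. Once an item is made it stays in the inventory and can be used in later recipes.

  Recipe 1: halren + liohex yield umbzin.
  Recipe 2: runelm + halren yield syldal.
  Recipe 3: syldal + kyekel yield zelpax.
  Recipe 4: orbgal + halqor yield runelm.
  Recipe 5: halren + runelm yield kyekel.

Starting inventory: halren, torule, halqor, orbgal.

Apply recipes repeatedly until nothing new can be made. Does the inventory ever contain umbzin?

umbzin would need halren and liohex (Recipe 1), but liohex is never obtained.

No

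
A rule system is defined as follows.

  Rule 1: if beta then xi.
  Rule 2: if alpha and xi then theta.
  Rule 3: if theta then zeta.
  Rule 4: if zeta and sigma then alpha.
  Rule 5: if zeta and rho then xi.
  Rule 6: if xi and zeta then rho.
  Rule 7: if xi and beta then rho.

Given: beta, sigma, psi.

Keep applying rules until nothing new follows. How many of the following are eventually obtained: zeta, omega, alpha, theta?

0

zeta would need theta (Rule 3), but theta is never established.
No rule produces omega, and it is not given.
alpha would need zeta and sigma (Rule 4), but zeta is never established.
theta would need alpha and xi (Rule 2), but alpha is never established.
None of the 4 are reached.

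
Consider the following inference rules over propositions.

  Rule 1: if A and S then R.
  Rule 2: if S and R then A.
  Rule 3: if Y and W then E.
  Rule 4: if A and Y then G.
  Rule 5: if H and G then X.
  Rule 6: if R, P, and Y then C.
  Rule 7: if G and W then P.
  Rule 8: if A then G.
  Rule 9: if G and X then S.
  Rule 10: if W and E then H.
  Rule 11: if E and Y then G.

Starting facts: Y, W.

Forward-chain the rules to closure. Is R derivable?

R would need A and S (Rule 1), but A is never established.

No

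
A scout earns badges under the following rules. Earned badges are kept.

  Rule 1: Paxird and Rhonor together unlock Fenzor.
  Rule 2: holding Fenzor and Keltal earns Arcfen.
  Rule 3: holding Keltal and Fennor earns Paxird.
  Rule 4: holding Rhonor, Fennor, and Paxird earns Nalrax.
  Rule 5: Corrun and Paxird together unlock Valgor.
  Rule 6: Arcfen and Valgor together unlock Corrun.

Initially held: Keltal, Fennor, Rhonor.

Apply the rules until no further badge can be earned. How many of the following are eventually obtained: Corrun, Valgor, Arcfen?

With Keltal and Fennor, Paxird is earned (Rule 3).
With Paxird and Rhonor, Fenzor is earned (Rule 1).
With Fenzor and Keltal, Arcfen is earned (Rule 2).
Corrun would need Arcfen and Valgor (Rule 6), but Valgor is never earned.
Valgor would need Corrun and Paxird (Rule 5), but Corrun is never earned.
Arcfen: reached.
Reached: Arcfen — 1 of the 3.

1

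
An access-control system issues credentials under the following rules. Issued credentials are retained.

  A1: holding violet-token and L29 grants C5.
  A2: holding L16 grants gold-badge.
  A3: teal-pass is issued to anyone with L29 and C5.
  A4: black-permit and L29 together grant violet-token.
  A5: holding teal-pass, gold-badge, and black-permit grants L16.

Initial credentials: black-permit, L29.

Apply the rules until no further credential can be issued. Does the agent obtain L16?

No

L16 would need teal-pass, gold-badge, and black-permit (A5), but gold-badge is never granted.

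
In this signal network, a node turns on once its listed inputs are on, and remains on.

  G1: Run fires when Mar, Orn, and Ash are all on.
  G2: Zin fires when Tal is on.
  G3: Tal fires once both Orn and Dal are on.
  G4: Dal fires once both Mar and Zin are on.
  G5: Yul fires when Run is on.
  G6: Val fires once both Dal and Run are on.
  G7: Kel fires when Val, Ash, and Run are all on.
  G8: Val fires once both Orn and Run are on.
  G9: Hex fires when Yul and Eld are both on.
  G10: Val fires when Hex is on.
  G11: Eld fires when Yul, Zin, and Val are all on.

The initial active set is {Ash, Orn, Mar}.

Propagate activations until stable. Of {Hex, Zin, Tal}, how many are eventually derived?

Hex would need Yul and Eld (G9), but Eld never turns on.
Zin would need Tal (G2), but Tal never turns on.
Tal would need Orn and Dal (G3), but Dal never turns on.
None of the 3 are reached.

0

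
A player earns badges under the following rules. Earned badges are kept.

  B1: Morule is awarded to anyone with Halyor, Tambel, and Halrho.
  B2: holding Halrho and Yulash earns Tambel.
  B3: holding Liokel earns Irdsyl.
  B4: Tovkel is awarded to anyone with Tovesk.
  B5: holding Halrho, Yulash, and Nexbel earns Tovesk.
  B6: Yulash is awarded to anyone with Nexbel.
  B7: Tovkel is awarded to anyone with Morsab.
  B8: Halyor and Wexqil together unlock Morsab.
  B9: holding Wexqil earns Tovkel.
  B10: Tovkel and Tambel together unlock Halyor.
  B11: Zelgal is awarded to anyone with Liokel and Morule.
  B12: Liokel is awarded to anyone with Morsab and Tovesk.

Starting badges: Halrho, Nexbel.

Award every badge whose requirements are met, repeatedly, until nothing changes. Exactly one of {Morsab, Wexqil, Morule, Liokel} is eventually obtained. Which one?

Morule

With Nexbel, Yulash is earned (B6).
With Halrho, Yulash, and Nexbel, Tovesk is earned (B5).
With Halrho and Yulash, Tambel is earned (B2).
With Tovesk, Tovkel is earned (B4).
With Tovkel and Tambel, Halyor is earned (B10).
With Halyor, Tambel, and Halrho, Morule is earned (B1).
Liokel would need Morsab and Tovesk (B12), but Morsab is never earned. No rule produces Wexqil, and it is not given. Morsab would need Halyor and Wexqil (B8), but Wexqil is never earned.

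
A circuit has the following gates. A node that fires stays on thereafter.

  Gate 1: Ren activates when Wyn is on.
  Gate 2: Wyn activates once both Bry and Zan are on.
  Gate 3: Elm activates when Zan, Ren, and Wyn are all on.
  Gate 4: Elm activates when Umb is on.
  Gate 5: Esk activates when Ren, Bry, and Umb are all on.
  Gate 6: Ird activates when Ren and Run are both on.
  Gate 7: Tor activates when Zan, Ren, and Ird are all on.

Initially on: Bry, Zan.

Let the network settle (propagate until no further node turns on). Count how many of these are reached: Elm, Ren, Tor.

2

Gate 2: Bry and Zan on → Wyn on.
Wyn is on, so Ren activates (Gate 1).
Zan, Ren, and Wyn are on, so Elm activates (Gate 3).
Elm: reached.
Ren: reached.
Tor would need Zan, Ren, and Ird (Gate 7), but Ird never turns on.
Reached: Elm and Ren — 2 of the 3.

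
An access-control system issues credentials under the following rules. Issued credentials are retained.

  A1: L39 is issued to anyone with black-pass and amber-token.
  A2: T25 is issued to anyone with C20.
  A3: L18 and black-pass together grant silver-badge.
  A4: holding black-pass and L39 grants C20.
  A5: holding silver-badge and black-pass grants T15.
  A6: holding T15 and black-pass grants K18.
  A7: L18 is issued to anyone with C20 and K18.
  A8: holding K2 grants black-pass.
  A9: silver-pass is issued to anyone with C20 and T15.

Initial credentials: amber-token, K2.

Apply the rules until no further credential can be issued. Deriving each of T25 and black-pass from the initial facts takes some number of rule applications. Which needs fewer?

black-pass

black-pass: Holding K2 grants black-pass (A8). [1 rule application]
T25: Holding K2 grants black-pass (A8). Holding black-pass and amber-token grants L39 (A1). Holding black-pass and L39 grants C20 (A4). Holding C20 grants T25 (A2). [4 rule applications]
black-pass needs fewer.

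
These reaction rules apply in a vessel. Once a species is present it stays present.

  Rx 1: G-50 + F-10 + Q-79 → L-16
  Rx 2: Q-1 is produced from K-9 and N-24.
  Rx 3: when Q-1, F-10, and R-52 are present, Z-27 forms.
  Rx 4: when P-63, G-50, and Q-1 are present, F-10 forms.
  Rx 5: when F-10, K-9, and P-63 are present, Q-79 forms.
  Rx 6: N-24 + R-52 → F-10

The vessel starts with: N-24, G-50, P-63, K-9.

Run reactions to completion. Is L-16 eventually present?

K-9 and N-24 present → Q-1 forms (Rx 2).
P-63, G-50, and Q-1 present → F-10 forms (Rx 4).
F-10, K-9, and P-63 present → Q-79 forms (Rx 5).
G-50, F-10, and Q-79 present → L-16 forms (Rx 1).

Yes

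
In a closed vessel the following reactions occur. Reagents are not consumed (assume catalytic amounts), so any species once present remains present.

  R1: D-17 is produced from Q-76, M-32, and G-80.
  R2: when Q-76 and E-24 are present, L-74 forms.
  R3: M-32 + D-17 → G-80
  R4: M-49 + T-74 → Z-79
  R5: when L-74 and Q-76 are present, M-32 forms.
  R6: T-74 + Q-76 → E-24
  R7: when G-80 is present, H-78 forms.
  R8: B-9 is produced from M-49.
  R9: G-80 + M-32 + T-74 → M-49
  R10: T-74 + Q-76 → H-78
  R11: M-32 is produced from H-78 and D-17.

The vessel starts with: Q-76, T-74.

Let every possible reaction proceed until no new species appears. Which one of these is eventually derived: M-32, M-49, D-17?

T-74 and Q-76 present → E-24 forms (R6).
Q-76 and E-24 present → L-74 forms (R2).
L-74 and Q-76 present → M-32 forms (R5).
D-17 would need Q-76, M-32, and G-80 (R1), but G-80 never forms. M-49 would need G-80, M-32, and T-74 (R9), but G-80 never forms.

M-32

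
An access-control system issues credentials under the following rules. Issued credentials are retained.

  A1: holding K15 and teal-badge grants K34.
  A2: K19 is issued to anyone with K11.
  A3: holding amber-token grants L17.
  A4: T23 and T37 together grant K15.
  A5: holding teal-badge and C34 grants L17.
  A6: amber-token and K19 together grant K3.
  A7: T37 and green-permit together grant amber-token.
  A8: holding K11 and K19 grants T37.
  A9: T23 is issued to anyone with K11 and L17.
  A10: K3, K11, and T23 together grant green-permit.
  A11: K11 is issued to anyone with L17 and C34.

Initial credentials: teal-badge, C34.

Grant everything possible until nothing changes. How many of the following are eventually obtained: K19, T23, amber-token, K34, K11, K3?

Holding teal-badge and C34 grants L17 (A5).
Holding L17 and C34 grants K11 (A11).
Holding K11 and L17 grants T23 (A9).
Holding K11 grants K19 (A2).
Holding K11 and K19 grants T37 (A8).
Holding T23 and T37 grants K15 (A4).
Holding K15 and teal-badge grants K34 (A1).
K19: reached.
T23: reached.
amber-token would need T37 and green-permit (A7), but green-permit is never granted.
K34: reached.
K11: reached.
K3 would need amber-token and K19 (A6), but amber-token is never granted.
Reached: K19, T23, K34, and K11 — 4 of the 6.

4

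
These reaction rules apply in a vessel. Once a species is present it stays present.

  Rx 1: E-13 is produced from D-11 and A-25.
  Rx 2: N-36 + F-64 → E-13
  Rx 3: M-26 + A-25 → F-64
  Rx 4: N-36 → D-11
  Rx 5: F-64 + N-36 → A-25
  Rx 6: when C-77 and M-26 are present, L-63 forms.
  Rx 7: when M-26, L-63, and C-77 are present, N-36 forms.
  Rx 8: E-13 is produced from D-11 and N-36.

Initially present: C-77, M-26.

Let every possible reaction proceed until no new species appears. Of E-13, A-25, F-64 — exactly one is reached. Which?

E-13

C-77 and M-26 present → L-63 forms (Rx 6).
M-26, L-63, and C-77 present → N-36 forms (Rx 7).
N-36 present → D-11 forms (Rx 4).
D-11 and N-36 present → E-13 forms (Rx 8).
A-25 would need F-64 and N-36 (Rx 5), but F-64 never forms. F-64 would need M-26 and A-25 (Rx 3), but A-25 never forms.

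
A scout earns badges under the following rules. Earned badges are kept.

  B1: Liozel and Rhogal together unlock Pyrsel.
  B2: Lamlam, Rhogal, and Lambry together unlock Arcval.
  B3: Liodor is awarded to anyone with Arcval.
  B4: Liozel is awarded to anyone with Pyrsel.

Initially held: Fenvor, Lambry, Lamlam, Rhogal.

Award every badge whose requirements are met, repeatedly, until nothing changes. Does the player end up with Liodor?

Yes

With Lamlam, Rhogal, and Lambry, Arcval is earned (B2).
With Arcval, Liodor is earned (B3).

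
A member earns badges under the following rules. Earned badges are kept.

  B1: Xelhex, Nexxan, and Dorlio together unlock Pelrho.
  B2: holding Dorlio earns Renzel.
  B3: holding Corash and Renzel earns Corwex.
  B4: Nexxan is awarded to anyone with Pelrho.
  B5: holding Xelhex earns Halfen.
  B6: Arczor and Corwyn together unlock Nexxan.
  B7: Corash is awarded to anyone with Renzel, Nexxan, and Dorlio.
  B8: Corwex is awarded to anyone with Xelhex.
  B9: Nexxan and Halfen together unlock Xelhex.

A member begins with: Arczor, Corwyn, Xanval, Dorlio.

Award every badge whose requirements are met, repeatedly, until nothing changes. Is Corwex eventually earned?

Yes

With Arczor and Corwyn, Nexxan is earned (B6).
With Dorlio, Renzel is earned (B2).
With Renzel, Nexxan, and Dorlio, Corash is earned (B7).
With Corash and Renzel, Corwex is earned (B3).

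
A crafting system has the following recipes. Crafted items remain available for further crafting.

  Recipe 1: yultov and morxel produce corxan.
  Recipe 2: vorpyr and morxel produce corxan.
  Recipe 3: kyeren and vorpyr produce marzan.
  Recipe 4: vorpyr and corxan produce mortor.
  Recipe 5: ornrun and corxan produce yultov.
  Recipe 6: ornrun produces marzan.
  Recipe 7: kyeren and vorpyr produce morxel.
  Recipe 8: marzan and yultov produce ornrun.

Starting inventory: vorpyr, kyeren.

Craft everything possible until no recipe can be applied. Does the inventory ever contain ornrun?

No

ornrun would need marzan and yultov (Recipe 8), but yultov is never obtained.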